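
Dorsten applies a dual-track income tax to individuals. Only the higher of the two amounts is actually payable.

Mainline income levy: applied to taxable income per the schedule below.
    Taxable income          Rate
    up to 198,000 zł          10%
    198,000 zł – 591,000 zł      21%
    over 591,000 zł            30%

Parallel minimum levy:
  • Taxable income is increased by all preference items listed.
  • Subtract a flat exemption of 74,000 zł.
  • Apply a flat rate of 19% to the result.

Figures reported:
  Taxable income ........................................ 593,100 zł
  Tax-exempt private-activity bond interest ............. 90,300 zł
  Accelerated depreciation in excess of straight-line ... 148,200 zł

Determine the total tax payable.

Mainline income levy:
  198,000 zł × 10% = 19,800 zł
  393,000 zł × 21% = 82,530 zł
  2,100 zł × 30% = 630 zł
  → 102,960 zł

Parallel minimum levy:
  Adjusted income: 593,100 zł + 90,300 zł + 148,200 zł = 831,600 zł
  Less exemption 74,000 zł → base 757,600 zł
  757,600 zł × 19% = 143,944 zł

143,944 zł > 102,960 zł, so the parallel minimum levy is the binding amount.

143,944 zł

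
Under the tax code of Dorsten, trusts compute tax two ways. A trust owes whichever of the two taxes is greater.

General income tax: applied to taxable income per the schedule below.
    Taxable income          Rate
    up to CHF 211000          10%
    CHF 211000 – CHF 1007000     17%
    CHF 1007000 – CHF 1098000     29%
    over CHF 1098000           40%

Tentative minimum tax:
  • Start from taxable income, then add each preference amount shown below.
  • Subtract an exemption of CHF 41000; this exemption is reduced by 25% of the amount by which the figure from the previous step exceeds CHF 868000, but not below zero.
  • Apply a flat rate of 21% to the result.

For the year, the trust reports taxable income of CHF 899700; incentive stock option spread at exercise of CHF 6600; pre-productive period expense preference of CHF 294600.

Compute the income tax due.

Tentative minimum tax:
  Adjusted income: CHF 899700 + CHF 6600 + CHF 294600 = CHF 1200900
  Exemption: 25% × (CHF 1200900 − CHF 868000) = CHF 83225 ≥ CHF 41000, so the exemption is fully phased out
  Base: CHF 1200900 − CHF 0 = CHF 1200900
  CHF 1200900 × 21% = CHF 252189

General income tax:
  CHF 211000 × 10% = CHF 21100
  CHF 688700 × 17% = CHF 117079
  → CHF 138179

CHF 252189 > CHF 138179, so the tentative minimum tax is the binding amount.

CHF 252189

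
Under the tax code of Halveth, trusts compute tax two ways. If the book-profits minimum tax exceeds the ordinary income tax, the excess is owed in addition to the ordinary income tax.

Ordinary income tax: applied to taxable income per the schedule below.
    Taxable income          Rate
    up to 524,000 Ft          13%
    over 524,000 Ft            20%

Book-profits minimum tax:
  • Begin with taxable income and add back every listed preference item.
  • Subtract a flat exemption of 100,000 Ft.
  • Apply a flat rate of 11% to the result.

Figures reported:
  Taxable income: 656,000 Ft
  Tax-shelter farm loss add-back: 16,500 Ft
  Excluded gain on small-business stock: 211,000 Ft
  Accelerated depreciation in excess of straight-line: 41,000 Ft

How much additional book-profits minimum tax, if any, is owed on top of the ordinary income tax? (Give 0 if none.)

Ordinary income tax:
  524,000 Ft × 13% = 68,120 Ft
  132,000 Ft × 20% = 26,400 Ft
  → 94,520 Ft

Book-profits minimum tax:
  Adjusted income: 656,000 Ft + 16,500 Ft + 211,000 Ft + 41,000 Ft = 924,500 Ft
  Less exemption 100,000 Ft → base 824,500 Ft
  824,500 Ft × 11% = 90,695 Ft

90,695 Ft ≤ 94,520 Ft, so no add-on is due.

0 Ft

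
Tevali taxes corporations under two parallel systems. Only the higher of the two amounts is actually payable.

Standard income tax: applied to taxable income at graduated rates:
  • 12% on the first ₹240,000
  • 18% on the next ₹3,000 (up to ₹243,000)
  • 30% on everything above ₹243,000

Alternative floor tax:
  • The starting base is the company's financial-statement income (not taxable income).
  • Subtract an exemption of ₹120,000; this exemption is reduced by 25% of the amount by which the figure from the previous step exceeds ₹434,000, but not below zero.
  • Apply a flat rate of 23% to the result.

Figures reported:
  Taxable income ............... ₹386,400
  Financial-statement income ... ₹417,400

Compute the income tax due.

₹72,360

Standard income tax:
  ₹240,000 × 12% = ₹28,800
  ₹3,000 × 18% = ₹540
  ₹143,400 × 30% = ₹43,020
  → ₹72,360

Alternative floor tax:
  Base (financial-statement income): ₹417,400
  Exemption: ₹417,400 ≤ ₹434,000, so full ₹120,000 applies
  Base: ₹417,400 − ₹120,000 = ₹297,400
  ₹297,400 × 23% = ₹68,402

₹72,360 > ₹68,402, so the standard income tax governs.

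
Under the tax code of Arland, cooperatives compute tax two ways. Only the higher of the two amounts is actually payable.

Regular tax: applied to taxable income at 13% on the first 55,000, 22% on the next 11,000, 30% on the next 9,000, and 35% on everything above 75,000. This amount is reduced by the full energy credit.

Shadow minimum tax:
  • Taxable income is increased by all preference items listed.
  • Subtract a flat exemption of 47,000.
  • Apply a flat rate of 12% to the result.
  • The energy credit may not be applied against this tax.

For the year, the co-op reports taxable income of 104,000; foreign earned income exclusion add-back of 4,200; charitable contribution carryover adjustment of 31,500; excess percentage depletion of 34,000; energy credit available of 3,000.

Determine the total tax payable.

19,420

Regular tax:
  55,000 × 13% = 7,150
  11,000 × 22% = 2,420
  9,000 × 30% = 2,700
  29,000 × 35% = 10,150
  → 22,420
  Less energy credit 3,000 → 19,420

Shadow minimum tax:
  Adjusted income: 104,000 + 4,200 + 31,500 + 34,000 = 173,700
  Less exemption 47,000 → base 126,700
  126,700 × 12% = 15,204

19,420 > 15,204, so the regular tax governs.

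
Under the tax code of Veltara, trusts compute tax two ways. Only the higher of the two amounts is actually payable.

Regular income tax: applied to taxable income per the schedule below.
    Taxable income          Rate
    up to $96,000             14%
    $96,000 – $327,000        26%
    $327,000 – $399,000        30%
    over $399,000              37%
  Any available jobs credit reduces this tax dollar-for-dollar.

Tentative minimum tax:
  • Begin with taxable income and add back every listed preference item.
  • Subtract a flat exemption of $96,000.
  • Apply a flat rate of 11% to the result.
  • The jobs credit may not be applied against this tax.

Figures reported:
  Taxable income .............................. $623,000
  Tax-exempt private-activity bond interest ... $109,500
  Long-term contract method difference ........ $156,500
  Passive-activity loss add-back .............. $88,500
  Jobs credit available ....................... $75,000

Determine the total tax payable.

$102,980

Tentative minimum tax:
  Adjusted income: $623,000 + $109,500 + $156,500 + $88,500 = $977,500
  Less exemption $96,000 → base $881,500
  $881,500 × 11% = $96,965

Regular income tax:
  $96,000 × 14% = $13,440
  $231,000 × 26% = $60,060
  $72,000 × 30% = $21,600
  $224,000 × 37% = $82,880
  → $177,980
  Less jobs credit $75,000 → $102,980

$102,980 > $96,965, so the regular income tax governs.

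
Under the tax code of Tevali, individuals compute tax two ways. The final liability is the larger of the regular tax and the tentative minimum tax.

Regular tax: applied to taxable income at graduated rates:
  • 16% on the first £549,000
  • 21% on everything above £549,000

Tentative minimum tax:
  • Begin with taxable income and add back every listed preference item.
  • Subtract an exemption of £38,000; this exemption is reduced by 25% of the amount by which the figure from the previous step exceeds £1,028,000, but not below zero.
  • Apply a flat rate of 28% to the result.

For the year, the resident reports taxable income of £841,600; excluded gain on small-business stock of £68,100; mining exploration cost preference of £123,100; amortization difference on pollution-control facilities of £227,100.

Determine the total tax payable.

£352,772

Tentative minimum tax:
  Adjusted income: £841,600 + £68,100 + £123,100 + £227,100 = £1,259,900
  Exemption: 25% × (£1,259,900 − £1,028,000) = £57,975 ≥ £38,000, so the exemption is fully phased out
  Base: £1,259,900 − £0 = £1,259,900
  £1,259,900 × 28% = £352,772

Regular tax:
  £549,000 × 16% = £87,840
  £292,600 × 21% = £61,446
  → £149,286

£352,772 > £149,286, so the tentative minimum tax is the binding amount.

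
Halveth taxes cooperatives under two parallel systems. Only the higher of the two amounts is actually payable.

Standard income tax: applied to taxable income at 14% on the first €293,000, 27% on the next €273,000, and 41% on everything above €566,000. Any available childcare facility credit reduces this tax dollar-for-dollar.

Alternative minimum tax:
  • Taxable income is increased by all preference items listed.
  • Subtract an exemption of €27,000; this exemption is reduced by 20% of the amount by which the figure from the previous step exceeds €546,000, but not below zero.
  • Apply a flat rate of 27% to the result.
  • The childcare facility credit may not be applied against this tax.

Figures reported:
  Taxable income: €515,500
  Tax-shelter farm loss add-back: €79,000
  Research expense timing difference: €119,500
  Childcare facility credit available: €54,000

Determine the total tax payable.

€192,780

Alternative minimum tax:
  Adjusted income: €515,500 + €79,000 + €119,500 = €714,000
  Exemption: 20% × (€714,000 − €546,000) = €33,600 ≥ €27,000, so the exemption is fully phased out
  Base: €714,000 − €0 = €714,000
  €714,000 × 27% = €192,780

Standard income tax:
  €293,000 × 14% = €41,020
  €222,500 × 27% = €60,075
  → €101,095
  Less childcare facility credit €54,000 → €47,095

€192,780 > €47,095, so the alternative minimum tax is the binding amount.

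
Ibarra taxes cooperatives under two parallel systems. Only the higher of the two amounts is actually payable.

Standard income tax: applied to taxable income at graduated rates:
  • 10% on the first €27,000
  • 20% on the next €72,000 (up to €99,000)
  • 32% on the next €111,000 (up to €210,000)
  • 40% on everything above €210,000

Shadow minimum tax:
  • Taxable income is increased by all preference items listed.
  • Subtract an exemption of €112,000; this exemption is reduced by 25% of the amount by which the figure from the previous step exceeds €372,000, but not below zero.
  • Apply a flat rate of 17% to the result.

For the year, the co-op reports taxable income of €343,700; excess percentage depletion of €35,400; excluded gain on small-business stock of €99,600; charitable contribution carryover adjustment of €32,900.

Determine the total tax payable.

Standard income tax:
  €27,000 × 10% = €2,700
  €72,000 × 20% = €14,400
  €111,000 × 32% = €35,520
  €133,700 × 40% = €53,480
  → €106,100

Shadow minimum tax:
  Adjusted income: €343,700 + €35,400 + €99,600 + €32,900 = €511,600
  Exemption: €112,000 − 25% × (€511,600 − €372,000) = €112,000 − €34,900 = €77,100
  Base: €511,600 − €77,100 = €434,500
  €434,500 × 17% = €73,865

€106,100 > €73,865, so the standard income tax governs.

€106,100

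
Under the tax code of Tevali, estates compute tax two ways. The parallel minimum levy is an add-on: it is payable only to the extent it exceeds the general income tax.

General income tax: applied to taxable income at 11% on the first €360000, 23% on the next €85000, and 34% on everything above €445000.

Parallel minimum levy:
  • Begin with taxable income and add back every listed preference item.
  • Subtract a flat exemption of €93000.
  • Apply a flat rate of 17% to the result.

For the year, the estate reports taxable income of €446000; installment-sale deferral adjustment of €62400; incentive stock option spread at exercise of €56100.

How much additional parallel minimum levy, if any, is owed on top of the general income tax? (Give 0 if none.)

€20665

General income tax:
  €360000 × 11% = €39600
  €85000 × 23% = €19550
  €1000 × 34% = €340
  → €59490

Parallel minimum levy:
  Adjusted income: €446000 + €62400 + €56100 = €564500
  Less exemption €93000 → base €471500
  €471500 × 17% = €80155

Excess of parallel minimum levy over general income tax: €80155 − €59490 = €20665.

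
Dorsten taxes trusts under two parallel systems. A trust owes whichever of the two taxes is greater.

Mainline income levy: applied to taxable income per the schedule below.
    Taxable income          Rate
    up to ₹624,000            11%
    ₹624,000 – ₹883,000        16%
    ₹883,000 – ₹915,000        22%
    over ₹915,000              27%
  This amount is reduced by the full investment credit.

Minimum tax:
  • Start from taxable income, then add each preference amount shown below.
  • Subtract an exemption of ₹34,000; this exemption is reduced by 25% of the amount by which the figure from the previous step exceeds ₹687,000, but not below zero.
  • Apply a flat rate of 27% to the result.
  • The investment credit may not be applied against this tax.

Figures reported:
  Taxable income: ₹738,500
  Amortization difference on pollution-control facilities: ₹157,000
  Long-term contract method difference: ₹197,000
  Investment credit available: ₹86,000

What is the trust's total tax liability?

Minimum tax:
  Adjusted income: ₹738,500 + ₹157,000 + ₹197,000 = ₹1,092,500
  Exemption: 25% × (₹1,092,500 − ₹687,000) = ₹101,375 ≥ ₹34,000, so the exemption is fully phased out
  Base: ₹1,092,500 − ₹0 = ₹1,092,500
  ₹1,092,500 × 27% = ₹294,975

Mainline income levy:
  ₹624,000 × 11% = ₹68,640
  ₹114,500 × 16% = ₹18,320
  → ₹86,960
  Less investment credit ₹86,000 → ₹960

₹294,975 > ₹960, so the minimum tax is the binding amount.

₹294,975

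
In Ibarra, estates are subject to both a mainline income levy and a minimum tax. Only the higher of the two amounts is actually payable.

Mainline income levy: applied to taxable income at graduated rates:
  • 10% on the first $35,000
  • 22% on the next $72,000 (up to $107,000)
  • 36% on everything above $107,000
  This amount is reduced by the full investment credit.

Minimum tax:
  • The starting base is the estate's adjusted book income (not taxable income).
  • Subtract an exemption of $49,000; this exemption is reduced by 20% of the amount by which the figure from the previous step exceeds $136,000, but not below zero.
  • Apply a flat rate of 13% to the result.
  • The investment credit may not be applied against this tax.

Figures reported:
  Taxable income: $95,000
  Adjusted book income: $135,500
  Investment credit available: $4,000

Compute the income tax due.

$12,700

Minimum tax:
  Base (adjusted book income): $135,500
  Exemption: $135,500 ≤ $136,000, so full $49,000 applies
  Base: $135,500 − $49,000 = $86,500
  $86,500 × 13% = $11,245

Mainline income levy:
  $35,000 × 10% = $3,500
  $60,000 × 22% = $13,200
  → $16,700
  Less investment credit $4,000 → $12,700

$12,700 > $11,245, so the mainline income levy governs.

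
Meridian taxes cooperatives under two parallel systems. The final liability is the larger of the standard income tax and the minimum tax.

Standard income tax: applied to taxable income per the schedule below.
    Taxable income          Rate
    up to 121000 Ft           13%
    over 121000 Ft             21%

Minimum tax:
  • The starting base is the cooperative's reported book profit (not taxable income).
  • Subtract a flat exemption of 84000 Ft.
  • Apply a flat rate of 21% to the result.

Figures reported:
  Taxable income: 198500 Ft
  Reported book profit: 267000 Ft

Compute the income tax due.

Standard income tax:
  121000 Ft × 13% = 15730 Ft
  77500 Ft × 21% = 16275 Ft
  → 32005 Ft

Minimum tax:
  Base (reported book profit): 267000 Ft
  Less exemption 84000 Ft → base 183000 Ft
  183000 Ft × 21% = 38430 Ft

38430 Ft > 32005 Ft, so the minimum tax is the binding amount.

38430 Ft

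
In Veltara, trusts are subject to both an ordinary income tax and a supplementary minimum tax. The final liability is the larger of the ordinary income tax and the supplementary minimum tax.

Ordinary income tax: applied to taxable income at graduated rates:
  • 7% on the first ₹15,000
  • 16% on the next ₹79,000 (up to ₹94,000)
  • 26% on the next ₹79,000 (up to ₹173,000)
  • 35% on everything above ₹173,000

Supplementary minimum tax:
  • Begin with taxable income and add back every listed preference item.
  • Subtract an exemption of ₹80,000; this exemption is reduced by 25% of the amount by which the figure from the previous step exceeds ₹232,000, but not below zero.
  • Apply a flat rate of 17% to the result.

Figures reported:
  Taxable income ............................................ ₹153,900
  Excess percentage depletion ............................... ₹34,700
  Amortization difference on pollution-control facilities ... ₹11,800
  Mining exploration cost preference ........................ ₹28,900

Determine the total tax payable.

₹29,264

Supplementary minimum tax:
  Adjusted income: ₹153,900 + ₹34,700 + ₹11,800 + ₹28,900 = ₹229,300
  Exemption: ₹229,300 ≤ ₹232,000, so full ₹80,000 applies
  Base: ₹229,300 − ₹80,000 = ₹149,300
  ₹149,300 × 17% = ₹25,381

Ordinary income tax:
  ₹15,000 × 7% = ₹1,050
  ₹79,000 × 16% = ₹12,640
  ₹59,900 × 26% = ₹15,574
  → ₹29,264

₹29,264 > ₹25,381, so the ordinary income tax governs.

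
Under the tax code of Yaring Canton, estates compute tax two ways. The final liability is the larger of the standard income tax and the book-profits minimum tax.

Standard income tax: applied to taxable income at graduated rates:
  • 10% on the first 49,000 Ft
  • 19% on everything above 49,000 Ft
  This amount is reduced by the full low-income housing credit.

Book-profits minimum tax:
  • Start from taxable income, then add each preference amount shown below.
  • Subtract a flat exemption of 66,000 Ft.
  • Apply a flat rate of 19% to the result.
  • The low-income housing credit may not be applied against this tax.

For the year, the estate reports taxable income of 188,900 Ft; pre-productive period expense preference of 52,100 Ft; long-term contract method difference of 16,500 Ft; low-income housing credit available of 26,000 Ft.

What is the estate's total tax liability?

Book-profits minimum tax:
  Adjusted income: 188,900 Ft + 52,100 Ft + 16,500 Ft = 257,500 Ft
  Less exemption 66,000 Ft → base 191,500 Ft
  191,500 Ft × 19% = 36,385 Ft

Standard income tax:
  49,000 Ft × 10% = 4,900 Ft
  139,900 Ft × 19% = 26,581 Ft
  → 31,481 Ft
  Less low-income housing credit 26,000 Ft → 5,481 Ft

36,385 Ft > 5,481 Ft, so the book-profits minimum tax is the binding amount.

36,385 Ft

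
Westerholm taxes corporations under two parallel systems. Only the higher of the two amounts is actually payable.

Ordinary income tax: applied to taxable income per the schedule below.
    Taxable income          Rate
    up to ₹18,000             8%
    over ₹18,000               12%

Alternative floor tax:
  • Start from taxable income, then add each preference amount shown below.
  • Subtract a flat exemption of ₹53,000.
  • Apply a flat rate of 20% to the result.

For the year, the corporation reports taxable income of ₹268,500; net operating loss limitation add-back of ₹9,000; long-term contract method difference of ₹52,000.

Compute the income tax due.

₹55,300

Alternative floor tax:
  Adjusted income: ₹268,500 + ₹9,000 + ₹52,000 = ₹329,500
  Less exemption ₹53,000 → base ₹276,500
  ₹276,500 × 20% = ₹55,300

Ordinary income tax:
  ₹18,000 × 8% = ₹1,440
  ₹250,500 × 12% = ₹30,060
  → ₹31,500

₹55,300 > ₹31,500, so the alternative floor tax is the binding amount.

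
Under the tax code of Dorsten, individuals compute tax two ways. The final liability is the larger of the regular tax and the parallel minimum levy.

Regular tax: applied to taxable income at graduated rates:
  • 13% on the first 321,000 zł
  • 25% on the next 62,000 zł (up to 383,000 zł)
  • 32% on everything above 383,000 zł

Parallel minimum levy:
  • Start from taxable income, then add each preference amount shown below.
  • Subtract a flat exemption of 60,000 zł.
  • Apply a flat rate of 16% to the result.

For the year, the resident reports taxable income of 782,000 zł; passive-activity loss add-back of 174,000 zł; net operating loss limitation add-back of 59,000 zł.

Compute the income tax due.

184,910 zł

Regular tax:
  321,000 zł × 13% = 41,730 zł
  62,000 zł × 25% = 15,500 zł
  399,000 zł × 32% = 127,680 zł
  → 184,910 zł

Parallel minimum levy:
  Adjusted income: 782,000 zł + 174,000 zł + 59,000 zł = 1,015,000 zł
  Less exemption 60,000 zł → base 955,000 zł
  955,000 zł × 16% = 152,800 zł

184,910 zł > 152,800 zł, so the regular tax governs.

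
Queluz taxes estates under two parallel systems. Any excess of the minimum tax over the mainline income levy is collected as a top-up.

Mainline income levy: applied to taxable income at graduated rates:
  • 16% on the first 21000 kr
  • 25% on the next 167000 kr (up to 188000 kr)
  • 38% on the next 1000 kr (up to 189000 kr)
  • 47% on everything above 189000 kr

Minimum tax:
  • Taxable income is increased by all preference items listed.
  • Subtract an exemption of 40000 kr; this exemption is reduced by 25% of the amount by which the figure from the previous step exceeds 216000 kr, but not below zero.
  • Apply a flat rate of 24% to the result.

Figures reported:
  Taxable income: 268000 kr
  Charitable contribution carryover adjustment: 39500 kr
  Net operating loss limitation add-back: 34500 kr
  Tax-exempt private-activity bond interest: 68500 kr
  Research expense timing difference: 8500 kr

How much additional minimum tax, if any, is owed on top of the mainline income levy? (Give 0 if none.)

17940 kr

Minimum tax:
  Adjusted income: 268000 kr + 39500 kr + 34500 kr + 68500 kr + 8500 kr = 419000 kr
  Exemption: 25% × (419000 kr − 216000 kr) = 50750 kr ≥ 40000 kr, so the exemption is fully phased out
  Base: 419000 kr − 0 kr = 419000 kr
  419000 kr × 24% = 100560 kr

Mainline income levy:
  21000 kr × 16% = 3360 kr
  167000 kr × 25% = 41750 kr
  1000 kr × 38% = 380 kr
  79000 kr × 47% = 37130 kr
  → 82620 kr

Excess of minimum tax over mainline income levy: 100560 kr − 82620 kr = 17940 kr.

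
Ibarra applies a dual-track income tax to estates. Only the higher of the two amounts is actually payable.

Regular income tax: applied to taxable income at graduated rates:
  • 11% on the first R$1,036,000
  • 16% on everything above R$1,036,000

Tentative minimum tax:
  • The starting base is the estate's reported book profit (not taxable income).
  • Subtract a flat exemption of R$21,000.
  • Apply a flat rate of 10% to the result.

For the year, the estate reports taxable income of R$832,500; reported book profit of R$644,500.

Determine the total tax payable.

R$91,575

Tentative minimum tax:
  Base (reported book profit): R$644,500
  Less exemption R$21,000 → base R$623,500
  R$623,500 × 10% = R$62,350

Regular income tax:
  R$832,500 × 11% = R$91,575

R$91,575 > R$62,350, so the regular income tax governs.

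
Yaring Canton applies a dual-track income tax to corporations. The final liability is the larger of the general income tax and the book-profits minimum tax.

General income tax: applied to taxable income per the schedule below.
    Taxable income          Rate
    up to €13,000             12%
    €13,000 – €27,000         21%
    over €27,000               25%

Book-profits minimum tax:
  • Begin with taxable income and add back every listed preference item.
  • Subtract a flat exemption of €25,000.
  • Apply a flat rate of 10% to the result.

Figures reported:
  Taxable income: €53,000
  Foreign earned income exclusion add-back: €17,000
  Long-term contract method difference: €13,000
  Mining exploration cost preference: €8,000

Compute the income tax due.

General income tax:
  €13,000 × 12% = €1,560
  €14,000 × 21% = €2,940
  €26,000 × 25% = €6,500
  → €11,000

Book-profits minimum tax:
  Adjusted income: €53,000 + €17,000 + €13,000 + €8,000 = €91,000
  Less exemption €25,000 → base €66,000
  €66,000 × 10% = €6,600

€11,000 > €6,600, so the general income tax governs.

€11,000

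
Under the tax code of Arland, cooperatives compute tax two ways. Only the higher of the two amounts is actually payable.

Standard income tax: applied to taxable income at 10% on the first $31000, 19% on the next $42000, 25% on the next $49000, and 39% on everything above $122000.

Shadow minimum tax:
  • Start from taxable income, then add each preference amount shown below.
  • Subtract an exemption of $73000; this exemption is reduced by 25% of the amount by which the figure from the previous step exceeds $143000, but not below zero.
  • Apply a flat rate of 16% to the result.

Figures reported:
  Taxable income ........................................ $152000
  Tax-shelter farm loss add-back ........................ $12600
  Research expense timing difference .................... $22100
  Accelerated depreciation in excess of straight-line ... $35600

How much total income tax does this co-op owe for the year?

$35030

Shadow minimum tax:
  Adjusted income: $152000 + $12600 + $22100 + $35600 = $222300
  Exemption: $73000 − 25% × ($222300 − $143000) = $73000 − $19825 = $53175
  Base: $222300 − $53175 = $169125
  $169125 × 16% = $27060

Standard income tax:
  $31000 × 10% = $3100
  $42000 × 19% = $7980
  $49000 × 25% = $12250
  $30000 × 39% = $11700
  → $35030

$35030 > $27060, so the standard income tax governs.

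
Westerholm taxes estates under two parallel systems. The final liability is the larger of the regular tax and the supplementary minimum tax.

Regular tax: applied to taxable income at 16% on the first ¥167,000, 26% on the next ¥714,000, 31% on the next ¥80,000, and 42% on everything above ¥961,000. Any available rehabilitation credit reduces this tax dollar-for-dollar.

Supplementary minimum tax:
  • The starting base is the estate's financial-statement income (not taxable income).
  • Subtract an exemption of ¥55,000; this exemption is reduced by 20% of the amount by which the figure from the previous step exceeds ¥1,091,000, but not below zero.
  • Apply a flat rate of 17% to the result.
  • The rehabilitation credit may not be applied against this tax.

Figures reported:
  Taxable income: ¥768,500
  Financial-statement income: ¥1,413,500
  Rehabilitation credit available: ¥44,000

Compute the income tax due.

Regular tax:
  ¥167,000 × 16% = ¥26,720
  ¥601,500 × 26% = ¥156,390
  → ¥183,110
  Less rehabilitation credit ¥44,000 → ¥139,110

Supplementary minimum tax:
  Base (financial-statement income): ¥1,413,500
  Exemption: 20% × (¥1,413,500 − ¥1,091,000) = ¥64,500 ≥ ¥55,000, so the exemption is fully phased out
  Base: ¥1,413,500 − ¥0 = ¥1,413,500
  ¥1,413,500 × 17% = ¥240,295

¥240,295 > ¥139,110, so the supplementary minimum tax is the binding amount.

¥240,295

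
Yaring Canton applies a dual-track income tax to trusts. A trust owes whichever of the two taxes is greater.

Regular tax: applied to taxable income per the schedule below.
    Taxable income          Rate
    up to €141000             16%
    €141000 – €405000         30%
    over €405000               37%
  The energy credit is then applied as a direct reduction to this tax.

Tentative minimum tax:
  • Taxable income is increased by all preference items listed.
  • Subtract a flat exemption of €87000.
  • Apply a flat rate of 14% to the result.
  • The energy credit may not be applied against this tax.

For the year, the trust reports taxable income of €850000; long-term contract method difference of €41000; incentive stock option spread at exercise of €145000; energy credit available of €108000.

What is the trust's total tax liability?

Tentative minimum tax:
  Adjusted income: €850000 + €41000 + €145000 = €1036000
  Less exemption €87000 → base €949000
  €949000 × 14% = €132860

Regular tax:
  €141000 × 16% = €22560
  €264000 × 30% = €79200
  €445000 × 37% = €164650
  → €266410
  Less energy credit €108000 → €158410

€158410 > €132860, so the regular tax governs.

€158410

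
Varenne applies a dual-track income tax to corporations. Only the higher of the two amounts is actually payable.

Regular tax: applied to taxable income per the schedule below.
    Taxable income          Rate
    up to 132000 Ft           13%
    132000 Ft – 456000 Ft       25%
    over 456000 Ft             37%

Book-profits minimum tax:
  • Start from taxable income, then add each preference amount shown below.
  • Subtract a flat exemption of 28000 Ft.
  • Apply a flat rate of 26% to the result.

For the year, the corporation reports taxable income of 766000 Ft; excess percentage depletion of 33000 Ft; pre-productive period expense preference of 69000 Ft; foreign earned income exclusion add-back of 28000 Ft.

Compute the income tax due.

Book-profits minimum tax:
  Adjusted income: 766000 Ft + 33000 Ft + 69000 Ft + 28000 Ft = 896000 Ft
  Less exemption 28000 Ft → base 868000 Ft
  868000 Ft × 26% = 225680 Ft

Regular tax:
  132000 Ft × 13% = 17160 Ft
  324000 Ft × 25% = 81000 Ft
  310000 Ft × 37% = 114700 Ft
  → 212860 Ft

225680 Ft > 212860 Ft, so the book-profits minimum tax is the binding amount.

225680 Ft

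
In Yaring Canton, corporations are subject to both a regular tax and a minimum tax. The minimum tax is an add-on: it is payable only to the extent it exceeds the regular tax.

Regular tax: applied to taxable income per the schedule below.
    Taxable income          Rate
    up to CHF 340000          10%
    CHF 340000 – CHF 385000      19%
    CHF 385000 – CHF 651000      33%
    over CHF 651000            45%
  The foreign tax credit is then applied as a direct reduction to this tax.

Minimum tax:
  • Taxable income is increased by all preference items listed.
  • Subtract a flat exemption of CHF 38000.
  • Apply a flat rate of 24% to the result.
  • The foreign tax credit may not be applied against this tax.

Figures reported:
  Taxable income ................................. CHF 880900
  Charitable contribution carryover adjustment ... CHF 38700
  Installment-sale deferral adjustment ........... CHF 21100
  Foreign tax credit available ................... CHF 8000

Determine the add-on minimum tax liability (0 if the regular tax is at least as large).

CHF 0

Minimum tax:
  Adjusted income: CHF 880900 + CHF 38700 + CHF 21100 = CHF 940700
  Less exemption CHF 38000 → base CHF 902700
  CHF 902700 × 24% = CHF 216648

Regular tax:
  CHF 340000 × 10% = CHF 34000
  CHF 45000 × 19% = CHF 8550
  CHF 266000 × 33% = CHF 87780
  CHF 229900 × 45% = CHF 103455
  → CHF 233785
  Less foreign tax credit CHF 8000 → CHF 225785

CHF 216648 ≤ CHF 225785, so no add-on is due.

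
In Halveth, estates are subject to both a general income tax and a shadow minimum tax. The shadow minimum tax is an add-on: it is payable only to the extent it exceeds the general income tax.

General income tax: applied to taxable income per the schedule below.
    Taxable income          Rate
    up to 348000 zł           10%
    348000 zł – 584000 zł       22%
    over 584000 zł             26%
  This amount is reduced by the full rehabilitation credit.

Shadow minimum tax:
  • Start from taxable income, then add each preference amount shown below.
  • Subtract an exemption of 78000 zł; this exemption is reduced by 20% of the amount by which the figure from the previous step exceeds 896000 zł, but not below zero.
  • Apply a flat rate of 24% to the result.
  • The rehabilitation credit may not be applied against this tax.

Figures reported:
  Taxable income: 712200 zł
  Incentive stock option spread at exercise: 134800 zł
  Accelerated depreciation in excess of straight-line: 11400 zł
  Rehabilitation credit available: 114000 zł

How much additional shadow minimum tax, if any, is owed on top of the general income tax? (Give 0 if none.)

General income tax:
  348000 zł × 10% = 34800 zł
  236000 zł × 22% = 51920 zł
  128200 zł × 26% = 33332 zł
  → 120052 zł
  Less rehabilitation credit 114000 zł → 6052 zł

Shadow minimum tax:
  Adjusted income: 712200 zł + 134800 zł + 11400 zł = 858400 zł
  Exemption: 858400 zł ≤ 896000 zł, so full 78000 zł applies
  Base: 858400 zł − 78000 zł = 780400 zł
  780400 zł × 24% = 187296 zł

Excess of shadow minimum tax over general income tax: 187296 zł − 6052 zł = 181244 zł.

181244 zł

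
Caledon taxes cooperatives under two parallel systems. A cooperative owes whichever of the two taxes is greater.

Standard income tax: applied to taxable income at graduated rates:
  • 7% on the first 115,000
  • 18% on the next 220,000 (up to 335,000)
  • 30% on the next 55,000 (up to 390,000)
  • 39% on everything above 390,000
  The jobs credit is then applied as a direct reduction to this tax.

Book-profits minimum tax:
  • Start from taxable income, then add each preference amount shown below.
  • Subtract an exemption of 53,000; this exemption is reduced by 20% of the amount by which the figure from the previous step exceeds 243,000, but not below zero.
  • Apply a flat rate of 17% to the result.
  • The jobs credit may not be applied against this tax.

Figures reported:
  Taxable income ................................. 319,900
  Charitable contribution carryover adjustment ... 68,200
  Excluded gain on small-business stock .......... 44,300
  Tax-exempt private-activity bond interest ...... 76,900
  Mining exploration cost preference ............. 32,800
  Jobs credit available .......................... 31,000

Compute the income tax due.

Book-profits minimum tax:
  Adjusted income: 319,900 + 68,200 + 44,300 + 76,900 + 32,800 = 542,100
  Exemption: 20% × (542,100 − 243,000) = 59,820 ≥ 53,000, so the exemption is fully phased out
  Base: 542,100 − 0 = 542,100
  542,100 × 17% = 92,157

Standard income tax:
  115,000 × 7% = 8,050
  204,900 × 18% = 36,882
  → 44,932
  Less jobs credit 31,000 → 13,932

92,157 > 13,932, so the book-profits minimum tax is the binding amount.

92,157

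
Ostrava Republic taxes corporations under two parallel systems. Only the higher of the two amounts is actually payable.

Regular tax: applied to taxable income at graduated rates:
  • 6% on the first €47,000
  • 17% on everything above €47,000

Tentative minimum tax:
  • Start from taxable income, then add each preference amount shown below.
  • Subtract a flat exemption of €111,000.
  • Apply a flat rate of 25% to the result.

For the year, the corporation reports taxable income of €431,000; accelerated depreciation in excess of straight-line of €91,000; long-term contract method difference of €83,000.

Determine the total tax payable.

€123,500

Tentative minimum tax:
  Adjusted income: €431,000 + €91,000 + €83,000 = €605,000
  Less exemption €111,000 → base €494,000
  €494,000 × 25% = €123,500

Regular tax:
  €47,000 × 6% = €2,820
  €384,000 × 17% = €65,280
  → €68,100

€123,500 > €68,100, so the tentative minimum tax is the binding amount.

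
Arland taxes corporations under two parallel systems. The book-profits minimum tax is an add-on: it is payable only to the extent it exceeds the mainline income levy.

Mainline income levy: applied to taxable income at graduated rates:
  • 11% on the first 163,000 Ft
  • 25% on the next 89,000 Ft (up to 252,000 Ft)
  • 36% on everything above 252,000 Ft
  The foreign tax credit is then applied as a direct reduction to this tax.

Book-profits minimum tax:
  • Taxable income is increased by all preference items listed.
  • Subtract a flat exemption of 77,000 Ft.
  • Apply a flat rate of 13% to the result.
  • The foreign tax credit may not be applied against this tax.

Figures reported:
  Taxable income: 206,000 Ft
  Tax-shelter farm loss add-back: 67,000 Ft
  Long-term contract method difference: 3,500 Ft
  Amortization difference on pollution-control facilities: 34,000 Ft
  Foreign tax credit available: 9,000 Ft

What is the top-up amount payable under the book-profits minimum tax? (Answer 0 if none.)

10,675 Ft

Book-profits minimum tax:
  Adjusted income: 206,000 Ft + 67,000 Ft + 3,500 Ft + 34,000 Ft = 310,500 Ft
  Less exemption 77,000 Ft → base 233,500 Ft
  233,500 Ft × 13% = 30,355 Ft

Mainline income levy:
  163,000 Ft × 11% = 17,930 Ft
  43,000 Ft × 25% = 10,750 Ft
  → 28,680 Ft
  Less foreign tax credit 9,000 Ft → 19,680 Ft

Excess of book-profits minimum tax over mainline income levy: 30,355 Ft − 19,680 Ft = 10,675 Ft.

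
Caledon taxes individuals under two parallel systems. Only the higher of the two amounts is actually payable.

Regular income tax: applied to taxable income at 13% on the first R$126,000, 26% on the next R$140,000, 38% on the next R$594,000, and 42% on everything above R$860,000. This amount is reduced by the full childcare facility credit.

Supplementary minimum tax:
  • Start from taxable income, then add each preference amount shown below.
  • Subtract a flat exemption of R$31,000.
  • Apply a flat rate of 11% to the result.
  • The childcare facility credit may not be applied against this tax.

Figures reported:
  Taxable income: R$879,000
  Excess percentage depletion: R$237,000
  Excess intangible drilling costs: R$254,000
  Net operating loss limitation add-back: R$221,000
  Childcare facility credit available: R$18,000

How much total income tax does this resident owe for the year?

Regular income tax:
  R$126,000 × 13% = R$16,380
  R$140,000 × 26% = R$36,400
  R$594,000 × 38% = R$225,720
  R$19,000 × 42% = R$7,980
  → R$286,480
  Less childcare facility credit R$18,000 → R$268,480

Supplementary minimum tax:
  Adjusted income: R$879,000 + R$237,000 + R$254,000 + R$221,000 = R$1,591,000
  Less exemption R$31,000 → base R$1,560,000
  R$1,560,000 × 11% = R$171,600

R$268,480 > R$171,600, so the regular income tax governs.

R$268,480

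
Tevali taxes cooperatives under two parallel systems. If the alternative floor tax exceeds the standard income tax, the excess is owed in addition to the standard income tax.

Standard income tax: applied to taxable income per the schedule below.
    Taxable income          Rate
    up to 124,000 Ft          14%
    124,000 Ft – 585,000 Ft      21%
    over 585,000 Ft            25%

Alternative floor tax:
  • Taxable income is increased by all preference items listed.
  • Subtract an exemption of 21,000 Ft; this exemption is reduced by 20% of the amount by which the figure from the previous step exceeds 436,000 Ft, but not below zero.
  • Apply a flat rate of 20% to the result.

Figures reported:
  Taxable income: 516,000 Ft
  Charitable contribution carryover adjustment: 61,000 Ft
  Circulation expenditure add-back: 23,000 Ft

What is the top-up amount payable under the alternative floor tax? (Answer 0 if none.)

20,320 Ft

Standard income tax:
  124,000 Ft × 14% = 17,360 Ft
  392,000 Ft × 21% = 82,320 Ft
  → 99,680 Ft

Alternative floor tax:
  Adjusted income: 516,000 Ft + 61,000 Ft + 23,000 Ft = 600,000 Ft
  Exemption: 20% × (600,000 Ft − 436,000 Ft) = 32,800 Ft ≥ 21,000 Ft, so the exemption is fully phased out
  Base: 600,000 Ft − 0 Ft = 600,000 Ft
  600,000 Ft × 20% = 120,000 Ft

Excess of alternative floor tax over standard income tax: 120,000 Ft − 99,680 Ft = 20,320 Ft.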